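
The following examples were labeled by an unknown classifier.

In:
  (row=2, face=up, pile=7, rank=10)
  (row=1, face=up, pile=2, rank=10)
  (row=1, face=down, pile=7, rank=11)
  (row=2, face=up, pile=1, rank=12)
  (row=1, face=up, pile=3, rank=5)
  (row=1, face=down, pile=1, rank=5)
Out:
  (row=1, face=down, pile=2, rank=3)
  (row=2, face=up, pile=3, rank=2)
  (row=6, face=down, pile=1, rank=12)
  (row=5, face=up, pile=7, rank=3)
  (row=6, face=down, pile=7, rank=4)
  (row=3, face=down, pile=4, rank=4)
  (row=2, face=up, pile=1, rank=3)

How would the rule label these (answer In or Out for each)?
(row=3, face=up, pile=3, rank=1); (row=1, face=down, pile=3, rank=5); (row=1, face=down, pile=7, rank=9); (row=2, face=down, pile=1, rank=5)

Out, In, In, In

One predicate separates the groups cleanly: row ≤ 2 AND rank ≥ 4.
(row=3, face=up, pile=3, rank=1): row = 3, rank = 1, does not satisfy this → Out.
(row=1, face=down, pile=3, rank=5): row = 1, rank = 5, qualifies → In.
(row=1, face=down, pile=7, rank=9): row = 1, rank = 9, qualifies → In.
(row=2, face=down, pile=1, rank=5): row = 2, rank = 5, qualifies → In.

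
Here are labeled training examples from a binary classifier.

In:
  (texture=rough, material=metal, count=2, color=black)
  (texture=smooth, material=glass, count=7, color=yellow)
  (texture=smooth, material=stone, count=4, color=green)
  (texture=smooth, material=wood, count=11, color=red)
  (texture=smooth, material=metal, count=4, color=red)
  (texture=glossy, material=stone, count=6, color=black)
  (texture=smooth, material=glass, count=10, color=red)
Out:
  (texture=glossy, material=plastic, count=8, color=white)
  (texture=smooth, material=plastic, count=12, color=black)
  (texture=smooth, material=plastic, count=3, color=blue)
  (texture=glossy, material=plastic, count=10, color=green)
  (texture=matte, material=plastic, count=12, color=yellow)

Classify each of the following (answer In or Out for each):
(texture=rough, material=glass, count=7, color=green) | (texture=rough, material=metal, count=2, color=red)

The simplest hypothesis consistent with all the labels is: material is not plastic.
(texture=rough, material=glass, count=7, color=green): In (material is glass).
(texture=rough, material=metal, count=2, color=red): In (material is metal).

In, In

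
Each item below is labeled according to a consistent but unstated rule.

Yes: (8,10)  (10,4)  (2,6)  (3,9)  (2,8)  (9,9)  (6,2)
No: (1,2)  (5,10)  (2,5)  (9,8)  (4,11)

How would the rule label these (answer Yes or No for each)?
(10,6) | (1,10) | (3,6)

Yes, No, No

Rule: sum is even. This holds for each 'Yes' example and fails for each 'No' one.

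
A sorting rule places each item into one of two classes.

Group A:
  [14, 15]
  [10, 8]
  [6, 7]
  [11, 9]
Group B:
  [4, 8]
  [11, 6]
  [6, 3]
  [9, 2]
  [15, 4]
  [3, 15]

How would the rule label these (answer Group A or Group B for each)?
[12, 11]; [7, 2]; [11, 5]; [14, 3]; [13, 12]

Group A, Group B, Group B, Group B, Group A

The common property of the 'Group A' items is: |first − second| ≤ 2. No 'Group B' item has it.
[12, 11]: |12−11| = 1 — checks out, so Group A.
[7, 2]: |7−2| = 5 — lacks this property, so Group B.
[11, 5]: |11−5| = 6 — lacks this property, so Group B.
[14, 3]: |14−3| = 11 — lacks this property, so Group B.
[13, 12]: |13−12| = 1 — checks out, so Group A.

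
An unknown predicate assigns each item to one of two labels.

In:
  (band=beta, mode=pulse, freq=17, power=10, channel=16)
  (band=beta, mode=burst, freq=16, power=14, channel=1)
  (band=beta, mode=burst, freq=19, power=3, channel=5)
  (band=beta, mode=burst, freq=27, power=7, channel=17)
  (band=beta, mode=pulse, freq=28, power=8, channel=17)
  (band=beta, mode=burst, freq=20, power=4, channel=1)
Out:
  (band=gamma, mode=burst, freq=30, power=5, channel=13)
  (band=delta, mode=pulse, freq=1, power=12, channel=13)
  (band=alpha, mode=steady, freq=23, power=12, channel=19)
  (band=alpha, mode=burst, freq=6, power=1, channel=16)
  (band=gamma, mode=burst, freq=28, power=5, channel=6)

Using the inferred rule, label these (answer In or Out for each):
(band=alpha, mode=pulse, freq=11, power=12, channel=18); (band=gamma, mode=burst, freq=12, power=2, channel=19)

Out, Out

Comparing the two groups points to one rule — band is beta.
Out: (band=alpha, mode=pulse, freq=11, power=12, channel=18), since band is alpha. Out: (band=gamma, mode=burst, freq=12, power=2, channel=19), since band is gamma.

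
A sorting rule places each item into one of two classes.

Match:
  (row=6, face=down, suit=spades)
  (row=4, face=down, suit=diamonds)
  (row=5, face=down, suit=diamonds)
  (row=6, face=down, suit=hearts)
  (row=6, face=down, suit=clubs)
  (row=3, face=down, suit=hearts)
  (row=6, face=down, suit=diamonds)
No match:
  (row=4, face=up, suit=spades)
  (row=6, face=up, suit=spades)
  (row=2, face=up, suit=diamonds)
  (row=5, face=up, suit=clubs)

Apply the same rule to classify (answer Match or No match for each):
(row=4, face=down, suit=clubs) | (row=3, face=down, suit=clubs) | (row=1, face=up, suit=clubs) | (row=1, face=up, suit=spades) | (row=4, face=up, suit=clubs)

One predicate separates the groups cleanly: face is down.
(row=4, face=down, suit=clubs): Match (face is down). (row=3, face=down, suit=clubs): Match (face is down). (row=1, face=up, suit=clubs): No match (face is up). (row=1, face=up, suit=spades): No match (face is up). (row=4, face=up, suit=clubs): No match (face is up).

Match, Match, No match, No match, No match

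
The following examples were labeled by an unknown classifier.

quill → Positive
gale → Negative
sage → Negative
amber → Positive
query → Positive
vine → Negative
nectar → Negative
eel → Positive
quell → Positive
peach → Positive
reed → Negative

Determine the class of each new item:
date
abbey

Negative, Positive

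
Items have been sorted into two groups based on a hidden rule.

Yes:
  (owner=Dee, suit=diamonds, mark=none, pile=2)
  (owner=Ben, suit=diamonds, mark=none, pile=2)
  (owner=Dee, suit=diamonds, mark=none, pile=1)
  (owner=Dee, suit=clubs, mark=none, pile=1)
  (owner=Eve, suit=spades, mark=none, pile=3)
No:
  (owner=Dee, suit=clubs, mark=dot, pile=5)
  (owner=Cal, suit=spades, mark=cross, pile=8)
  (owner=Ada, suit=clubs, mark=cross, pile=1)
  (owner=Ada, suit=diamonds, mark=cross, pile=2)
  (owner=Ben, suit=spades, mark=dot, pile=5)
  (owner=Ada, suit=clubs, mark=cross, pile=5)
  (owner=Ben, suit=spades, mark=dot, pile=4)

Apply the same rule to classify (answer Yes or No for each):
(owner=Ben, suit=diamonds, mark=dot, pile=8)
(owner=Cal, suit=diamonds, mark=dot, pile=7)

No, No

The classifier is using: mark is none.
No: (owner=Ben, suit=diamonds, mark=dot, pile=8), since mark is dot. No: (owner=Cal, suit=diamonds, mark=dot, pile=7), since mark is dot.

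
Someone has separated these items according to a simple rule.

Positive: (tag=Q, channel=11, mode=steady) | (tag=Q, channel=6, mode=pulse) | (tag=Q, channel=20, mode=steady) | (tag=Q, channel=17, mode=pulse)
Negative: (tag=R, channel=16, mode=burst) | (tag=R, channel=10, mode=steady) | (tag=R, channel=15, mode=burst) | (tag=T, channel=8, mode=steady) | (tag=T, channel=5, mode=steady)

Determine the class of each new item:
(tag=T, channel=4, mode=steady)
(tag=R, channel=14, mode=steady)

Negative, Negative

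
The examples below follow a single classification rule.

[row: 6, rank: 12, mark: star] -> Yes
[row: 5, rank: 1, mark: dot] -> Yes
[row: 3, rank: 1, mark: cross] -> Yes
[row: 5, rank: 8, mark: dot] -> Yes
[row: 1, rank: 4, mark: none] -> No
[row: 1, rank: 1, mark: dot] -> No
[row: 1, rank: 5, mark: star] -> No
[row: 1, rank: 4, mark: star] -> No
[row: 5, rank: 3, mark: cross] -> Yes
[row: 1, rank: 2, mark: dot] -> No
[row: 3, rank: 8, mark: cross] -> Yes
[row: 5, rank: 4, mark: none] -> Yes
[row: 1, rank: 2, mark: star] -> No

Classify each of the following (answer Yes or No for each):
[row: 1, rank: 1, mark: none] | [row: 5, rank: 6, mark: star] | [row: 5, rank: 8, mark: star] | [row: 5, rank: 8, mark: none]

No, Yes, Yes, Yes

A rule that fits every label: row ≥ 3 — true of each 'Yes' example, false of each 'No' one.
[row: 1, rank: 1, mark: none]: row = 1 — doesn't match, so No. [row: 5, rank: 6, mark: star]: row = 5 — qualifies, so Yes. [row: 5, rank: 8, mark: star]: row = 5 — qualifies, so Yes. [row: 5, rank: 8, mark: none]: row = 5 — qualifies, so Yes.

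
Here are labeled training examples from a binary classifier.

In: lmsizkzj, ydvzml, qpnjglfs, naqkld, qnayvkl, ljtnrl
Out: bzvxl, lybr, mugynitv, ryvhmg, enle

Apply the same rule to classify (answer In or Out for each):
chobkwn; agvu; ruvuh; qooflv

Out, Out, Out, In

All 'In' examples share one property — length ≥ 6 AND contains 'l' — and every 'Out' example lacks it.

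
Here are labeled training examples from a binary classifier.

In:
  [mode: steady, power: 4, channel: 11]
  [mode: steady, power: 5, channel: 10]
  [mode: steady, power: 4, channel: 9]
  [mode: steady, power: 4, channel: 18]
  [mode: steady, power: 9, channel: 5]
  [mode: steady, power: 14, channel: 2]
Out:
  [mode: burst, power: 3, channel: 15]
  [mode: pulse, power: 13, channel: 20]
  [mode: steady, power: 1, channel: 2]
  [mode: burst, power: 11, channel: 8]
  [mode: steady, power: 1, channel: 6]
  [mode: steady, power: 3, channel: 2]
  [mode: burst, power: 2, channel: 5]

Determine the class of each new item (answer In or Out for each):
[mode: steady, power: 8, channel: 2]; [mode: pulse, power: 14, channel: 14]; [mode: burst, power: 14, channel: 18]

In, Out, Out

'In' ⟺ mode is steady AND power ≥ 4.
[mode: steady, power: 8, channel: 2] — mode is steady, power = 8, hence In. [mode: pulse, power: 14, channel: 14] — mode is pulse, power = 14, hence Out. [mode: burst, power: 14, channel: 18] — mode is burst, power = 14, hence Out.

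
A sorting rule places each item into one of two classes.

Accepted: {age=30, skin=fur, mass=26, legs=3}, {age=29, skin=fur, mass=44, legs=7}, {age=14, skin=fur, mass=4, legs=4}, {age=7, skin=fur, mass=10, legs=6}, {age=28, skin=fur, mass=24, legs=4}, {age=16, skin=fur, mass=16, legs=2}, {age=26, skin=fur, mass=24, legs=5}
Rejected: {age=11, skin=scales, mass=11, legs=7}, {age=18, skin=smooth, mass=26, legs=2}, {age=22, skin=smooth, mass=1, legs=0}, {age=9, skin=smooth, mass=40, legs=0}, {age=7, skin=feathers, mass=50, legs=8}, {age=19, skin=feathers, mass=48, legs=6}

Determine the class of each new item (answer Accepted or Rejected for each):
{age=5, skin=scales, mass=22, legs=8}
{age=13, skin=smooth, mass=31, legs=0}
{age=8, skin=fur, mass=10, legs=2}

'Accepted' ⟺ skin is fur.
{age=5, skin=scales, mass=22, legs=8}: skin is scales, does not pass → Rejected. {age=13, skin=smooth, mass=31, legs=0}: skin is smooth, does not pass → Rejected. {age=8, skin=fur, mass=10, legs=2}: skin is fur, satisfies this → Accepted.

Rejected, Rejected, Accepted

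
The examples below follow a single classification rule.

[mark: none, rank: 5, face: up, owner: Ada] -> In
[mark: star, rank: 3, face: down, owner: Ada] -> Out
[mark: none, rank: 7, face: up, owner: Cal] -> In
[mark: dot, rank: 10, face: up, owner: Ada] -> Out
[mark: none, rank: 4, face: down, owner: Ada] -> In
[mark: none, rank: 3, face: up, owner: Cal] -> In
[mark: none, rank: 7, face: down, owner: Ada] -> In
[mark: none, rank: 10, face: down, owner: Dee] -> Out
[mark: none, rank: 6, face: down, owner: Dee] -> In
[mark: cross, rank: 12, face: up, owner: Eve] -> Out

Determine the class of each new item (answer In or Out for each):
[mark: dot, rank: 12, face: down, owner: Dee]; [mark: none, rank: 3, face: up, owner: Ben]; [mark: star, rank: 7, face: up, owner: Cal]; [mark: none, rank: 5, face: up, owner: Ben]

Every 'In' example satisfies: mark is none AND rank ≤ 7. None of the 'Out' examples do.
[mark: dot, rank: 12, face: down, owner: Dee]: mark is dot, rank = 12 — fails this test, so Out.
[mark: none, rank: 3, face: up, owner: Ben]: mark is none, rank = 3 — meets the rule, so In.
[mark: star, rank: 7, face: up, owner: Cal]: mark is star, rank = 7 — fails this test, so Out.
[mark: none, rank: 5, face: up, owner: Ben]: mark is none, rank = 5 — meets the rule, so In.

Out, In, Out, In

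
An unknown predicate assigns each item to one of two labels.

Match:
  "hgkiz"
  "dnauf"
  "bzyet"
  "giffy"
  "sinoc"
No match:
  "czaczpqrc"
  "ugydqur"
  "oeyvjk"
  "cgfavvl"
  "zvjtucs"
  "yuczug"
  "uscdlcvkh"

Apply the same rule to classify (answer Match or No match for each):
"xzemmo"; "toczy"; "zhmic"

No match, Match, Match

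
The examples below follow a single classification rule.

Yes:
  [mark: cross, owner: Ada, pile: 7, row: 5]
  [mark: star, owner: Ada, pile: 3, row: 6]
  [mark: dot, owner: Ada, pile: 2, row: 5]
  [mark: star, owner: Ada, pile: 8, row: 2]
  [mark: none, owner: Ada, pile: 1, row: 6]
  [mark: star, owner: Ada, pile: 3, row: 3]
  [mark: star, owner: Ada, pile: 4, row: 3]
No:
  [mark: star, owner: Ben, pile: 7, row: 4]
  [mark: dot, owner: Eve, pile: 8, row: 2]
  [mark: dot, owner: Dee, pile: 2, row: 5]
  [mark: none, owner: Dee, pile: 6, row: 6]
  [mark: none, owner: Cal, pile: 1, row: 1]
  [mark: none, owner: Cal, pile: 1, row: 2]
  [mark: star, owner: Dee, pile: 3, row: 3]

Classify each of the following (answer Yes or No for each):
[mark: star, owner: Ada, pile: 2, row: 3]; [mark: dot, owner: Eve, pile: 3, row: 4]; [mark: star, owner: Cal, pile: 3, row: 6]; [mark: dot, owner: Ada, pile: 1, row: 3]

Every 'Yes' example satisfies: owner is Ada. None of the 'No' examples do.

Yes, No, No, Yes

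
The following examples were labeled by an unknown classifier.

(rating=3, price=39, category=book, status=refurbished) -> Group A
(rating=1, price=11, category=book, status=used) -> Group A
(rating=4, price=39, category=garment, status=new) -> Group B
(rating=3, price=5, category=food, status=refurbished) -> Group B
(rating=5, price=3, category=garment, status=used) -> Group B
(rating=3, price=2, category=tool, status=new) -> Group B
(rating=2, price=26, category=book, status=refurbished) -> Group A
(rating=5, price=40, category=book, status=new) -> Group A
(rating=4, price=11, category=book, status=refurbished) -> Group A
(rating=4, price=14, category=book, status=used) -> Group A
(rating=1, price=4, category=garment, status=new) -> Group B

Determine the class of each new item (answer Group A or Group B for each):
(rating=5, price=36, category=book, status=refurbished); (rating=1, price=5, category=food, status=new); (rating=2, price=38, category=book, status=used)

Group A, Group B, Group A

Checking candidate rules against both groups, what survives is: category is book.
(rating=5, price=36, category=book, status=refurbished) → category is book → Group A.
(rating=1, price=5, category=food, status=new) → category is food → Group B.
(rating=2, price=38, category=book, status=used) → category is book → Group A.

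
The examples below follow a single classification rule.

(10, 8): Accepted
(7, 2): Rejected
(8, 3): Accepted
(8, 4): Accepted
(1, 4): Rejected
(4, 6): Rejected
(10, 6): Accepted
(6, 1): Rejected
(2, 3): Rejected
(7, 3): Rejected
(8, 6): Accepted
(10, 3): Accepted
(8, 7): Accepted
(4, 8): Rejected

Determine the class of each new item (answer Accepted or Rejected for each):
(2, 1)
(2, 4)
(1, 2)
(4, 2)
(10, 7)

Rejected, Rejected, Rejected, Rejected, Accepted

Rule: first ≥ 8. This holds for each 'Accepted' example and fails for each 'Rejected' one.
Rejected: (2, 1), since first 2.
Rejected: (2, 4), since first 2.
Rejected: (1, 2), since first 1.
Rejected: (4, 2), since first 4.
Accepted: (10, 7), since first 10.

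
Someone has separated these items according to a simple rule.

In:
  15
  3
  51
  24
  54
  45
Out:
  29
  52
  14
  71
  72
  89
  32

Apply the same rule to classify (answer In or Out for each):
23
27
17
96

The simplest hypothesis consistent with all the labels is: multiple of 3 AND at most 54.
23: Out (23 = 3·7 + 2, 23 ≤ 54). 27: In (27 = 3·9, 27 ≤ 54). 17: Out (17 = 3·5 + 2, 17 ≤ 54). 96: Out (96 = 3·32, 96 > 54).

Out, In, Out, Out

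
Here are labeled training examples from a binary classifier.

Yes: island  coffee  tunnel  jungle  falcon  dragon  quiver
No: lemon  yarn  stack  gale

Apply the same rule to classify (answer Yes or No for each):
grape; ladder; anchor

No, Yes, Yes

Every 'Yes' example satisfies: length 6. None of the 'No' examples do.
grape: length 5, doesn't qualify → No.
ladder: length 6, checks out → Yes.
anchor: length 6, checks out → Yes.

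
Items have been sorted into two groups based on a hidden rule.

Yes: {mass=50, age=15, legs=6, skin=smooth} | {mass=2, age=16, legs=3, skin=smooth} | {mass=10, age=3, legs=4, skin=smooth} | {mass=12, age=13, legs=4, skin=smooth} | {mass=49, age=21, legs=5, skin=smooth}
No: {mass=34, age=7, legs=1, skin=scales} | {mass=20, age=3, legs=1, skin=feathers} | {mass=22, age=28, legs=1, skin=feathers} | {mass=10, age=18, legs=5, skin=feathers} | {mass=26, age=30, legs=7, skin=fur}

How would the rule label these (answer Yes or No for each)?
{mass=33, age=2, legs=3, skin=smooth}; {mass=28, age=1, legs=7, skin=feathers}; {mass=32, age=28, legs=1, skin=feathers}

Yes, No, No

The classifier is using: skin is smooth.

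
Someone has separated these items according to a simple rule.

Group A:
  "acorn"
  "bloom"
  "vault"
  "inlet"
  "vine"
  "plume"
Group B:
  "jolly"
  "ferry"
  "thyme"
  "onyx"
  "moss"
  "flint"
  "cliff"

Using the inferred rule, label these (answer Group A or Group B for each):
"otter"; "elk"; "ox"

Group A, Group B, Group B

All 'Group A' examples share one property — has ≥ 2 vowels — and every 'Group B' example lacks it.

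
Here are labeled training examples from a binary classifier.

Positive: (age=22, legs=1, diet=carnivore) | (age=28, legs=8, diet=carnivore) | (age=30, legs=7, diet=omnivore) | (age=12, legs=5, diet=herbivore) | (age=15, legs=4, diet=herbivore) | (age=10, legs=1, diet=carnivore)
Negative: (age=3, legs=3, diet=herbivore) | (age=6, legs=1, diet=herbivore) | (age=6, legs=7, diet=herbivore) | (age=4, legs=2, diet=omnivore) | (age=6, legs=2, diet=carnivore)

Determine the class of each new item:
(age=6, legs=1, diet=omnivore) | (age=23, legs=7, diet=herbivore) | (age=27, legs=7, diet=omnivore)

Negative, Positive, Positive

'Positive' ⟺ age ≥ 10.
(age=6, legs=1, diet=omnivore): Negative (age = 6).
(age=23, legs=7, diet=herbivore): Positive (age = 23).
(age=27, legs=7, diet=omnivore): Positive (age = 27).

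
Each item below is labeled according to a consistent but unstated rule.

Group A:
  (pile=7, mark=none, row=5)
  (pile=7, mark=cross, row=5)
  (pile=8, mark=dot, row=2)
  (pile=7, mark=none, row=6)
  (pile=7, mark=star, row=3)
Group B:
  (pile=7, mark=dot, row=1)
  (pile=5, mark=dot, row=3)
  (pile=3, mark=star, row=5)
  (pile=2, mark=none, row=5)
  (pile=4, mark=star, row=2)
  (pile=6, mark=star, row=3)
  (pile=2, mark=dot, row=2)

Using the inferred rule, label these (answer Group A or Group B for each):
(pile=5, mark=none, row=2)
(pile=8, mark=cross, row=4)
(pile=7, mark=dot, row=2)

Group B, Group A, Group A

Rule: row ≥ 2 AND pile ≥ 7. This holds for each 'Group A' example and fails for each 'Group B' one.
(pile=5, mark=none, row=2) → row = 2, pile = 5 → Group B. (pile=8, mark=cross, row=4) → row = 4, pile = 8 → Group A. (pile=7, mark=dot, row=2) → row = 2, pile = 7 → Group A.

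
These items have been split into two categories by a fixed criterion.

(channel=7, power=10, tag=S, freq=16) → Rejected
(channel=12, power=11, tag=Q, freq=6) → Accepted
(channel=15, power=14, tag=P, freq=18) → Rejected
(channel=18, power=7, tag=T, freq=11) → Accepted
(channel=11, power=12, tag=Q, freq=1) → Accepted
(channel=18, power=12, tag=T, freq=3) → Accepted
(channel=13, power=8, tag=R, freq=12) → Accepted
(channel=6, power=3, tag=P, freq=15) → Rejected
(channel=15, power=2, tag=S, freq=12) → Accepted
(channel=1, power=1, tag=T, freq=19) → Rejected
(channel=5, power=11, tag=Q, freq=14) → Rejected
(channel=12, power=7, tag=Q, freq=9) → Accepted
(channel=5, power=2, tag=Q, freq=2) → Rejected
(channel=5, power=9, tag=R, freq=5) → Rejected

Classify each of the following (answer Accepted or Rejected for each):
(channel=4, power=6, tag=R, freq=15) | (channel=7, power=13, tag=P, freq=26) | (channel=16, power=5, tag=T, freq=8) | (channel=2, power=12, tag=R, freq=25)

Rejected, Rejected, Accepted, Rejected

The rule appears to be: channel ≥ 6 AND freq ≤ 12.
Rejected: (channel=4, power=6, tag=R, freq=15), since channel = 4, freq = 15. Rejected: (channel=7, power=13, tag=P, freq=26), since channel = 7, freq = 26. Accepted: (channel=16, power=5, tag=T, freq=8), since channel = 16, freq = 8. Rejected: (channel=2, power=12, tag=R, freq=25), since channel = 2, freq = 25.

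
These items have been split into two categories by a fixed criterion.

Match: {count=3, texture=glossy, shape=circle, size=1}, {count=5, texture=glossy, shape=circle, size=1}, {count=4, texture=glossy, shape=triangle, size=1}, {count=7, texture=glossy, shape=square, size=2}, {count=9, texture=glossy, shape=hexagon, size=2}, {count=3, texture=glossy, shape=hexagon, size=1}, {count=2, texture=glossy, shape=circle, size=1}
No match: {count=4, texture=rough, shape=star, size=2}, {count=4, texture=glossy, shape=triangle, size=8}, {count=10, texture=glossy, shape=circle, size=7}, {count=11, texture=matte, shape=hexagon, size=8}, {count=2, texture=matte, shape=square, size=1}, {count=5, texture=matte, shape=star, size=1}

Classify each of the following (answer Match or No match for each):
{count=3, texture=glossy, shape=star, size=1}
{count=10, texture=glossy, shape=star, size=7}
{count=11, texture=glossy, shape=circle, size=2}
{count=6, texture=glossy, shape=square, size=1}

Match, No match, Match, Match

The simplest hypothesis consistent with all the labels is: texture is glossy AND size ≤ 2.
{count=3, texture=glossy, shape=star, size=1}: texture is glossy, size = 1 — matches, so Match. {count=10, texture=glossy, shape=star, size=7}: texture is glossy, size = 7 — does not satisfy this, so No match. {count=11, texture=glossy, shape=circle, size=2}: texture is glossy, size = 2 — matches, so Match. {count=6, texture=glossy, shape=square, size=1}: texture is glossy, size = 1 — matches, so Match.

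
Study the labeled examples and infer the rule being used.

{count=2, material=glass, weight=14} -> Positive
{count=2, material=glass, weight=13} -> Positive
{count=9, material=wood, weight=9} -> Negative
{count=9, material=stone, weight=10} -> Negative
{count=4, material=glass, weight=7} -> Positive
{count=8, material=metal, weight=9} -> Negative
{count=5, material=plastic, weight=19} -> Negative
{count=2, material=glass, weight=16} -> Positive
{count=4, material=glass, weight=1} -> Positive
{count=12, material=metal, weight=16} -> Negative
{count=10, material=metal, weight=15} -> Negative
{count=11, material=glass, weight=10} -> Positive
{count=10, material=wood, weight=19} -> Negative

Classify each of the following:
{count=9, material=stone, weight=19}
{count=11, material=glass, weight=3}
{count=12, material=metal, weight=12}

'Positive' ⟺ material is glass.

Negative, Positive, Negative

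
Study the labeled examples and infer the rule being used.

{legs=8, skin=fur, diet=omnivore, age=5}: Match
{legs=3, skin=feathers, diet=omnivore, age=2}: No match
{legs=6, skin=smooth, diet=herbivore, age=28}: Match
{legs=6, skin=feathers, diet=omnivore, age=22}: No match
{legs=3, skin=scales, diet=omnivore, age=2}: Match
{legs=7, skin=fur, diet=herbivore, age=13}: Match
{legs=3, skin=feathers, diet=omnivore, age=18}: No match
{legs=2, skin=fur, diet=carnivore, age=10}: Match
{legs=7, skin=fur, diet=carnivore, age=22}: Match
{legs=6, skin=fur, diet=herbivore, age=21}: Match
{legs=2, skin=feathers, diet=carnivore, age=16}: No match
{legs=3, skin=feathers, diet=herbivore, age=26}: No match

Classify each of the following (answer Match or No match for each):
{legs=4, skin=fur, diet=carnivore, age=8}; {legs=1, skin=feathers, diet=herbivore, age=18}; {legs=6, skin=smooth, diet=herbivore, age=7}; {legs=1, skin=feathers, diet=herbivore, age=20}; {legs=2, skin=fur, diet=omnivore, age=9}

Match, No match, Match, No match, Match

The pattern is that an item is 'Match' exactly when: skin is not feathers.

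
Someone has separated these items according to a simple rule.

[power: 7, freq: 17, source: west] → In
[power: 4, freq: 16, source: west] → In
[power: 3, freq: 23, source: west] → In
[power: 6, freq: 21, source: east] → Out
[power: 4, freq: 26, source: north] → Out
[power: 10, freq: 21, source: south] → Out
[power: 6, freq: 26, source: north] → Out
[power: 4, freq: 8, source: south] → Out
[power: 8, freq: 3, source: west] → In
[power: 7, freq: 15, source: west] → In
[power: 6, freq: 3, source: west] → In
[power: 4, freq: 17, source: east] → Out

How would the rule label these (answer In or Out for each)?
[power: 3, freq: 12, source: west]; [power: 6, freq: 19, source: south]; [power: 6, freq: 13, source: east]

In, Out, Out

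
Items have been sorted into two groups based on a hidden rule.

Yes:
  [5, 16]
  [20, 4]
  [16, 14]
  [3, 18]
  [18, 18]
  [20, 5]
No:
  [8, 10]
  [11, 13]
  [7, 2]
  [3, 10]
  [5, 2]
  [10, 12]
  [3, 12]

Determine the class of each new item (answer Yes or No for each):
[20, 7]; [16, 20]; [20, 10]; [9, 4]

The classifier is using: max ≥ 14.
Yes: [20, 7], since max 20. Yes: [16, 20], since max 20. Yes: [20, 10], since max 20. No: [9, 4], since max 9.

Yes, Yes, Yes, No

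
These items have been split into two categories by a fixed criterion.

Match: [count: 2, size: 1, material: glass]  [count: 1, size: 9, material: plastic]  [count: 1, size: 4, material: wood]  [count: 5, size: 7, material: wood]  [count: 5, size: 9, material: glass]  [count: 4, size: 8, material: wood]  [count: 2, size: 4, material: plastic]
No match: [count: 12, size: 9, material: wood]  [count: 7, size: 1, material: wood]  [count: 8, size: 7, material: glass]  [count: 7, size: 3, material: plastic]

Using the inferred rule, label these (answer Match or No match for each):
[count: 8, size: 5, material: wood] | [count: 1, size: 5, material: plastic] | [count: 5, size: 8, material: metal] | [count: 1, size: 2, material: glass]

The distinguishing property — count ≤ 5 — holds for all the 'Match' cases and none of the 'No match' cases.
[count: 8, size: 5, material: wood] — count = 8, hence No match. [count: 1, size: 5, material: plastic] — count = 1, hence Match. [count: 5, size: 8, material: metal] — count = 5, hence Match. [count: 1, size: 2, material: glass] — count = 1, hence Match.

No match, Match, Match, Match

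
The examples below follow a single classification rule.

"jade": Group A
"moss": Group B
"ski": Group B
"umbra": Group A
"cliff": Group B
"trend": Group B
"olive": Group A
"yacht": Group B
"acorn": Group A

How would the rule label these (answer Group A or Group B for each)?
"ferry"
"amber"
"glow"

Group B, Group A, Group B

One predicate separates the groups cleanly: has ≥ 2 vowels.
"ferry": Group B (1 vowel).
"amber": Group A (2 vowels).
"glow": Group B (1 vowel).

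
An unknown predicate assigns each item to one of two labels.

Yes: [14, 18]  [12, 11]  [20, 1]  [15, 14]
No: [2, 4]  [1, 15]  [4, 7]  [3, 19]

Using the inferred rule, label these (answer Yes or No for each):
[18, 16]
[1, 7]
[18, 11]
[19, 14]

Yes, No, Yes, Yes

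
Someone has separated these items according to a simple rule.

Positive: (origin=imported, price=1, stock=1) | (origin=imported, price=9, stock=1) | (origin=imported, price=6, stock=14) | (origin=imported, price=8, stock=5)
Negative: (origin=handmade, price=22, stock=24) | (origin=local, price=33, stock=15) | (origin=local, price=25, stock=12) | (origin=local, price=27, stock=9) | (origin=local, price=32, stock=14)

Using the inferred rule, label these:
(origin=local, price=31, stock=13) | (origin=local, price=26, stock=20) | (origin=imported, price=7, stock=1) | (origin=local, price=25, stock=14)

Negative, Negative, Positive, Negative

The classifier is using: origin is imported.
(origin=local, price=31, stock=13): Negative (origin is local). (origin=local, price=26, stock=20): Negative (origin is local). (origin=imported, price=7, stock=1): Positive (origin is imported). (origin=local, price=25, stock=14): Negative (origin is local).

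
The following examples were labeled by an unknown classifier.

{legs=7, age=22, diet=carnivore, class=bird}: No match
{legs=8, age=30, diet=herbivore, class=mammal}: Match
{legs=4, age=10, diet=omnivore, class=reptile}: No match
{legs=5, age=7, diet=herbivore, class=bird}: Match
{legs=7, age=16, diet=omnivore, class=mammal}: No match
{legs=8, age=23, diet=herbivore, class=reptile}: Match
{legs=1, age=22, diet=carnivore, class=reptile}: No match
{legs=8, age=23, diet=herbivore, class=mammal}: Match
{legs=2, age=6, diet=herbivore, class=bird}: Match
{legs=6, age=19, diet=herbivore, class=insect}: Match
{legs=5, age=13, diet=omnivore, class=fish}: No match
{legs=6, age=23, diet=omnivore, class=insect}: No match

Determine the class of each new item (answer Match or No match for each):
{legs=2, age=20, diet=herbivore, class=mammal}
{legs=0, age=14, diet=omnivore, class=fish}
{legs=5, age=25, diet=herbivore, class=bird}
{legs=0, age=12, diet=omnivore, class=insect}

Looking at the examples, the only property every 'Match' case has and every 'No match' case lacks is: diet is herbivore.
{legs=2, age=20, diet=herbivore, class=mammal}: Match (diet is herbivore). {legs=0, age=14, diet=omnivore, class=fish}: No match (diet is omnivore). {legs=5, age=25, diet=herbivore, class=bird}: Match (diet is herbivore). {legs=0, age=12, diet=omnivore, class=insect}: No match (diet is omnivore).

Match, No match, Match, No match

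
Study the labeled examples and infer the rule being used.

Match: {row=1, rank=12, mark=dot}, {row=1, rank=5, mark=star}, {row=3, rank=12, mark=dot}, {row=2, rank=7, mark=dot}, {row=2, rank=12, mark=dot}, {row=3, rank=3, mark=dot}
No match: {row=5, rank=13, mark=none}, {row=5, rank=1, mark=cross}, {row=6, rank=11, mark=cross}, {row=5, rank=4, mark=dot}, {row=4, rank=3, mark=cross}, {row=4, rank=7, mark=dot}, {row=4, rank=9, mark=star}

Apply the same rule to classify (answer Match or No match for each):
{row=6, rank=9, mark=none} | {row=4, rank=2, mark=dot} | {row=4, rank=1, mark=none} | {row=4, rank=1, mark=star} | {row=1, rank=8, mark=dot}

No match, No match, No match, No match, Match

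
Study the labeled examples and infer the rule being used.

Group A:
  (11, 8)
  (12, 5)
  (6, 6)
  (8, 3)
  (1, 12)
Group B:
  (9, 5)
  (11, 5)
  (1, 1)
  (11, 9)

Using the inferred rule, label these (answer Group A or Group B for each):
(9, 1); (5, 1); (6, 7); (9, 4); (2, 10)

Group B, Group B, Group A, Group A, Group A

Checking candidate rules against both groups, what survives is: product is even.
(9, 1) → 9·1 = 9 → Group B.
(5, 1) → 5·1 = 5 → Group B.
(6, 7) → 6·7 = 42 → Group A.
(9, 4) → 9·4 = 36 → Group A.
(2, 10) → 2·10 = 20 → Group A.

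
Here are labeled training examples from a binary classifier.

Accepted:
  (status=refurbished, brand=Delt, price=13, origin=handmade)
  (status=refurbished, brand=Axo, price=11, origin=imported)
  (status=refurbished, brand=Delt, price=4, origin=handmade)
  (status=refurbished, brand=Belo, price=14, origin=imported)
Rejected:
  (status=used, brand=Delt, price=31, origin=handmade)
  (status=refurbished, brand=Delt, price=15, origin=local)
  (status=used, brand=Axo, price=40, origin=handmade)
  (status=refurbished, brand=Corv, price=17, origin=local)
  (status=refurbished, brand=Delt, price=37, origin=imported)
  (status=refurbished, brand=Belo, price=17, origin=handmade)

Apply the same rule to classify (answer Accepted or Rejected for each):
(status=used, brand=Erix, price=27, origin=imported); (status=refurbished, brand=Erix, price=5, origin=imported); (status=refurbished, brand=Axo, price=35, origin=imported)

Rejected, Accepted, Rejected

Every 'Accepted' example satisfies: price ≤ 14. None of the 'Rejected' examples do.
(status=used, brand=Erix, price=27, origin=imported): price = 27 — doesn't qualify, so Rejected. (status=refurbished, brand=Erix, price=5, origin=imported): price = 5 — satisfies this, so Accepted. (status=refurbished, brand=Axo, price=35, origin=imported): price = 35 — doesn't qualify, so Rejected.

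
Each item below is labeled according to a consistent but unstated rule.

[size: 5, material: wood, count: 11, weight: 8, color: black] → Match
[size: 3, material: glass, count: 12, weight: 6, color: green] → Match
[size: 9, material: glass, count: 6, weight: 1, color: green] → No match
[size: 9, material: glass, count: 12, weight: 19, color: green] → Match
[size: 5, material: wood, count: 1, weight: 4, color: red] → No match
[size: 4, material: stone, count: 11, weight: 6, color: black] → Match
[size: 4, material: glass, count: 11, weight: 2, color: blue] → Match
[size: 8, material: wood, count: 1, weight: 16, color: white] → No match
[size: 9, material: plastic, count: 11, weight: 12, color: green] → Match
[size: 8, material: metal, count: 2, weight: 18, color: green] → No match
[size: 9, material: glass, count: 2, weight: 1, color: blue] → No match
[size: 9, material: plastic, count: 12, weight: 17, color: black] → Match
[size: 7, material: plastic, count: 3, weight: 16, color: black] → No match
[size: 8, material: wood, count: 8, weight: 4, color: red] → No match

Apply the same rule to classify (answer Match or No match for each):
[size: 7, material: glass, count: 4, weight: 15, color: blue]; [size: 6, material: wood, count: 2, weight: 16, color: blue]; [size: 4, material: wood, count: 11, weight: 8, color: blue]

No match, No match, Match

The classifier is using: count ≥ 11.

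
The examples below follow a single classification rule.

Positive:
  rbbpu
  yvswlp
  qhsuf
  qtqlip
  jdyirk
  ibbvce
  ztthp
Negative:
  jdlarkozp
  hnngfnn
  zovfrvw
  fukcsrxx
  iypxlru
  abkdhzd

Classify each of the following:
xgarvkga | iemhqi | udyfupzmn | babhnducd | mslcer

All 'Positive' examples share one property — length ≤ 6 — and every 'Negative' example lacks it.
xgarvkga — length 8, hence Negative.
iemhqi — length 6, hence Positive.
udyfupzmn — length 9, hence Negative.
babhnducd — length 9, hence Negative.
mslcer — length 6, hence Positive.

Negative, Positive, Negative, Negative, Positive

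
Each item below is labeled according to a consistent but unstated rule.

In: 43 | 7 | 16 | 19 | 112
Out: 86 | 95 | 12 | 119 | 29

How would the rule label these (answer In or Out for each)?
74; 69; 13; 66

Out, Out, In, Out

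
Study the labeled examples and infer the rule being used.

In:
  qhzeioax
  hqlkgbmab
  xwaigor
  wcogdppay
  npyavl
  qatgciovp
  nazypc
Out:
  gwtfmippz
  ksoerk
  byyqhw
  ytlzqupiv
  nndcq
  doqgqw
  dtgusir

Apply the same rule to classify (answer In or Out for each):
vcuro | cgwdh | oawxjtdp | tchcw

Out, Out, In, Out

The pattern is that an item is 'In' exactly when: contains 'a'.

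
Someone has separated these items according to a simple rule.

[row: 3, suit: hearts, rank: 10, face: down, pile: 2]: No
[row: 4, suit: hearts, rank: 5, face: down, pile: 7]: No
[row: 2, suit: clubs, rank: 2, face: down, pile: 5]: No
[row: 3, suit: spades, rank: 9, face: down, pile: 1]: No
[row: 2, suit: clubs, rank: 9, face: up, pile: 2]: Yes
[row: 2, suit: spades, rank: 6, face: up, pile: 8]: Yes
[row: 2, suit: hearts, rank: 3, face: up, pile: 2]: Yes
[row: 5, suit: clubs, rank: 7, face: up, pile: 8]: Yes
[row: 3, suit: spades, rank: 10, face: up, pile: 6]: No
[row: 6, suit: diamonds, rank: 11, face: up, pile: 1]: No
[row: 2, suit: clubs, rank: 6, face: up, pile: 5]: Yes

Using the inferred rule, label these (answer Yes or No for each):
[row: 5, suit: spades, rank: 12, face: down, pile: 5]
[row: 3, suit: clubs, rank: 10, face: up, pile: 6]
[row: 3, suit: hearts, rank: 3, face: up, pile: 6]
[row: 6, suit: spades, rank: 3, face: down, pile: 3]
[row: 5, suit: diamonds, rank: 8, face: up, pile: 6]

Rule: face is up AND rank ≤ 9. This holds for each 'Yes' example and fails for each 'No' one.
[row: 5, suit: spades, rank: 12, face: down, pile: 5]: face is down, rank = 12, lacks this property → No. [row: 3, suit: clubs, rank: 10, face: up, pile: 6]: face is up, rank = 10, lacks this property → No. [row: 3, suit: hearts, rank: 3, face: up, pile: 6]: face is up, rank = 3, meets the rule → Yes. [row: 6, suit: spades, rank: 3, face: down, pile: 3]: face is down, rank = 3, lacks this property → No. [row: 5, suit: diamonds, rank: 8, face: up, pile: 6]: face is up, rank = 8, meets the rule → Yes.

No, No, Yes, No, Yes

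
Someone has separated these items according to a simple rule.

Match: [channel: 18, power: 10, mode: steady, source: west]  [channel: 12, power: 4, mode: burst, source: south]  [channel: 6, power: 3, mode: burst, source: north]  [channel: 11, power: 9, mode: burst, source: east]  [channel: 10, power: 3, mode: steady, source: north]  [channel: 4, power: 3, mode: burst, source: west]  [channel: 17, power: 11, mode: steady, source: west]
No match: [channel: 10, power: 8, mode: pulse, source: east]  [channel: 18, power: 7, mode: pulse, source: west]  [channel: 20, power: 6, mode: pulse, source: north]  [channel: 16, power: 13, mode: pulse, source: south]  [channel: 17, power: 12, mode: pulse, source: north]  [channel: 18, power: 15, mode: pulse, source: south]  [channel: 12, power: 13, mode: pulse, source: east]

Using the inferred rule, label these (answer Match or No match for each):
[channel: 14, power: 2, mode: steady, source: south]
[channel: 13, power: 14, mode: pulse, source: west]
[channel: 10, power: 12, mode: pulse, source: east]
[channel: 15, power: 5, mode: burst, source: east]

Match, No match, No match, Match

Rule: mode is not pulse. This holds for each 'Match' example and fails for each 'No match' one.
Match: [channel: 14, power: 2, mode: steady, source: south], since mode is steady. No match: [channel: 13, power: 14, mode: pulse, source: west], since mode is pulse. No match: [channel: 10, power: 12, mode: pulse, source: east], since mode is pulse. Match: [channel: 15, power: 5, mode: burst, source: east], since mode is burst.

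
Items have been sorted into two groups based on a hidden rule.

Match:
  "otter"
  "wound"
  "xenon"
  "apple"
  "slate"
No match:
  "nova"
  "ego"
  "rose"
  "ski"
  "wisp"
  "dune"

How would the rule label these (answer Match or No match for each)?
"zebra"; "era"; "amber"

The simplest hypothesis consistent with all the labels is: length 5.

Match, No match, Match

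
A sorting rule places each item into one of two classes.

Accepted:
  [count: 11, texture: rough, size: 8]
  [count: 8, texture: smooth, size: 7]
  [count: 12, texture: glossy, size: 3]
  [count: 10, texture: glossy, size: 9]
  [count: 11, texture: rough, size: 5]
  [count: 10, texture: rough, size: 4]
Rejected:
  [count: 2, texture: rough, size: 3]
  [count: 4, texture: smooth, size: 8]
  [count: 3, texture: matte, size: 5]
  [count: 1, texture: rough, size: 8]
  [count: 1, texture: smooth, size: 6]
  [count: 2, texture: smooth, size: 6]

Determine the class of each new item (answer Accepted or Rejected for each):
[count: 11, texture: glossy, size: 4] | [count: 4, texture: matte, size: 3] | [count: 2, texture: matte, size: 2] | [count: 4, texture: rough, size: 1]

Accepted, Rejected, Rejected, Rejected

A rule that fits every label: count ≥ 8 — true of each 'Accepted' example, false of each 'Rejected' one.
[count: 11, texture: glossy, size: 4] — count = 11, hence Accepted. [count: 4, texture: matte, size: 3] — count = 4, hence Rejected. [count: 2, texture: matte, size: 2] — count = 2, hence Rejected. [count: 4, texture: rough, size: 1] — count = 4, hence Rejected.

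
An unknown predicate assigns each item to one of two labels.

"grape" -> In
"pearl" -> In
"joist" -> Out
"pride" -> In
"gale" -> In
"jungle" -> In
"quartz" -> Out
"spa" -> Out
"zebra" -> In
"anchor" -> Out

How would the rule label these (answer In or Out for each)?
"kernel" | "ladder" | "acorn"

In, In, Out

All 'In' examples share one property — contains 'e' — and every 'Out' example lacks it.
"kernel": In (has 'e'). "ladder": In (has 'e'). "acorn": Out (no 'e').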